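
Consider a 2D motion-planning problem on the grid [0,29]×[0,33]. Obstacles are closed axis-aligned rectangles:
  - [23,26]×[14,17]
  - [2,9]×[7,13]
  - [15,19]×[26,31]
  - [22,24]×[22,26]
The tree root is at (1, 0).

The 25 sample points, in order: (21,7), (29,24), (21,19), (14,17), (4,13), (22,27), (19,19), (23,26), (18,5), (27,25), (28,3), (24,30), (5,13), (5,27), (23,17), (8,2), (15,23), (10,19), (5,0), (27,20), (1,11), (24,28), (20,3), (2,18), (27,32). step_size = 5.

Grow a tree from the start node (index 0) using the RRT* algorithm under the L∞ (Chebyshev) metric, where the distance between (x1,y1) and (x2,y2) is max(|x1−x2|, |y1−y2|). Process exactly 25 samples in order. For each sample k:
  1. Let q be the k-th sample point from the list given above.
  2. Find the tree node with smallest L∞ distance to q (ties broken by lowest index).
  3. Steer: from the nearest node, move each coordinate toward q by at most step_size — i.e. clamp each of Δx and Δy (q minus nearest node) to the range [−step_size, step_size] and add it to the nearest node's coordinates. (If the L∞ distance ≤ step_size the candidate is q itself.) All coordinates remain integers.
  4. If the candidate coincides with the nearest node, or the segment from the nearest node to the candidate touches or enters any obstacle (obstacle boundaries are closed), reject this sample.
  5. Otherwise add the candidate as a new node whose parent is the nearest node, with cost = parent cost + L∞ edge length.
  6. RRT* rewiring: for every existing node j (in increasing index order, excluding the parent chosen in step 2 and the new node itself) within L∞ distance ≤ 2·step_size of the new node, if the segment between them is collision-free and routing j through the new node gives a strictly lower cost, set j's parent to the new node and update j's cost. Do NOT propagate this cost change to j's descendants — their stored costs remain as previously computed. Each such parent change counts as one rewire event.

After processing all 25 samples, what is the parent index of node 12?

1. q=(21,7) nearest=0 d=20 new=(6,5) → add node 1 parent=0 cost=5
2. q=(29,24) nearest=1 d=23 new=(11,10) → blocked by [2,9]×[7,13], reject
3. q=(21,19) nearest=1 d=15 new=(11,10) → blocked by [2,9]×[7,13], reject
4. q=(14,17) nearest=1 d=12 new=(11,10) → blocked by [2,9]×[7,13], reject
5. q=(4,13) nearest=1 d=8 new=(4,10) → blocked by [2,9]×[7,13], reject
6. q=(22,27) nearest=1 d=22 new=(11,10) → blocked by [2,9]×[7,13], reject
7. q=(19,19) nearest=1 d=14 new=(11,10) → blocked by [2,9]×[7,13], reject
8. q=(23,26) nearest=1 d=21 new=(11,10) → blocked by [2,9]×[7,13], reject
9. q=(18,5) nearest=1 d=12 new=(11,5) → add node 2 parent=1 cost=10
10. q=(27,25) nearest=2 d=20 new=(16,10) → add node 3 parent=2 cost=15
11. q=(28,3) nearest=3 d=12 new=(21,5) → add node 4 parent=3 cost=20
12. q=(24,30) nearest=3 d=20 new=(21,15) → add node 5 parent=3 cost=20
13. q=(5,13) nearest=1 d=8 new=(5,10) → blocked by [2,9]×[7,13], reject
14. q=(5,27) nearest=5 d=16 new=(16,20) → add node 6 parent=5 cost=25
15. q=(23,17) nearest=5 d=2 new=(23,17) → blocked by [23,26]×[14,17], reject
16. q=(8,2) nearest=1 d=3 new=(8,2) → add node 7 parent=1 cost=8
17. q=(15,23) nearest=6 d=3 new=(15,23) → add node 8 parent=6 cost=28
18. q=(10,19) nearest=8 d=5 new=(10,19) → add node 9 parent=8 cost=33
19. q=(5,0) nearest=7 d=3 new=(5,0) → add node 10 parent=7 cost=11
20. q=(27,20) nearest=5 d=6 new=(26,20) → blocked by [23,26]×[14,17], reject
21. q=(1,11) nearest=1 d=6 new=(1,10) → blocked by [2,9]×[7,13], reject
22. q=(24,28) nearest=6 d=8 new=(21,25) → add node 11 parent=6 cost=30
23. q=(20,3) nearest=4 d=2 new=(20,3) → add node 12 parent=4 cost=22
24. q=(2,18) nearest=9 d=8 new=(5,18) → add node 13 parent=9 cost=38
25. q=(27,32) nearest=11 d=7 new=(26,30) → blocked by [22,24]×[22,26], reject

Parent of node 12: 4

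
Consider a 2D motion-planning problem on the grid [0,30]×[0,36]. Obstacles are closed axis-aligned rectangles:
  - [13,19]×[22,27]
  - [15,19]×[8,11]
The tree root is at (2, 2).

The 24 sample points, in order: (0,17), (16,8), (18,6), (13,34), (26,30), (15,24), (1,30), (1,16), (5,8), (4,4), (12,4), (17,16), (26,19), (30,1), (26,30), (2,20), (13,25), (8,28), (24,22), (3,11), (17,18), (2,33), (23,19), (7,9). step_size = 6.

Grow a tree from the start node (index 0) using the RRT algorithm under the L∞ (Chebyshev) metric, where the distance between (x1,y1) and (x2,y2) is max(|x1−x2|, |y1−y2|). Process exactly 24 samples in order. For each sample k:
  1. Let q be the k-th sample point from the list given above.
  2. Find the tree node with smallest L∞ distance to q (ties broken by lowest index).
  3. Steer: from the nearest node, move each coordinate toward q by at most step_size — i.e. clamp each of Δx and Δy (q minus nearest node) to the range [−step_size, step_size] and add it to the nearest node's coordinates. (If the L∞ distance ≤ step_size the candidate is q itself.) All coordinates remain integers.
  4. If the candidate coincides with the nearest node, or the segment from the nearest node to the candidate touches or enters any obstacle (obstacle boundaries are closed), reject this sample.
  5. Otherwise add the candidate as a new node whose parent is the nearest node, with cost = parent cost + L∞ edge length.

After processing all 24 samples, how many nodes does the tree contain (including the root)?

1. q=(0,17) nearest=0 d=15 new=(0,8) → add node 1 parent=0 cost=6
2. q=(16,8) nearest=0 d=14 new=(8,8) → add node 2 parent=0 cost=6
3. q=(18,6) nearest=2 d=10 new=(14,6) → add node 3 parent=2 cost=12
4. q=(13,34) nearest=1 d=26 new=(6,14) → add node 4 parent=1 cost=12
5. q=(26,30) nearest=4 d=20 new=(12,20) → add node 5 parent=4 cost=18
6. q=(15,24) nearest=5 d=4 new=(15,24) → blocked by [13,19]×[22,27], reject
7. q=(1,30) nearest=5 d=11 new=(6,26) → add node 6 parent=5 cost=24
8. q=(1,16) nearest=4 d=5 new=(1,16) → add node 7 parent=4 cost=17
9. q=(5,8) nearest=2 d=3 new=(5,8) → add node 8 parent=2 cost=9
10. q=(4,4) nearest=0 d=2 new=(4,4) → add node 9 parent=0 cost=2
11. q=(12,4) nearest=3 d=2 new=(12,4) → add node 10 parent=3 cost=14
12. q=(17,16) nearest=5 d=5 new=(17,16) → add node 11 parent=5 cost=23
13. q=(26,19) nearest=11 d=9 new=(23,19) → add node 12 parent=11 cost=29
14. q=(30,1) nearest=11 d=15 new=(23,10) → add node 13 parent=11 cost=29
15. q=(26,30) nearest=12 d=11 new=(26,25) → add node 14 parent=12 cost=35
16. q=(2,20) nearest=7 d=4 new=(2,20) → add node 15 parent=7 cost=21
17. q=(13,25) nearest=5 d=5 new=(13,25) → blocked by [13,19]×[22,27], reject
18. q=(8,28) nearest=6 d=2 new=(8,28) → add node 16 parent=6 cost=26
19. q=(24,22) nearest=12 d=3 new=(24,22) → add node 17 parent=12 cost=32
20. q=(3,11) nearest=1 d=3 new=(3,11) → add node 18 parent=1 cost=9
21. q=(17,18) nearest=11 d=2 new=(17,18) → add node 19 parent=11 cost=25
22. q=(2,33) nearest=16 d=6 new=(2,33) → add node 20 parent=16 cost=32
23. q=(23,19) nearest=12 d=0 → coincident, reject
24. q=(7,9) nearest=2 d=1 new=(7,9) → add node 21 parent=2 cost=7

Node count: 22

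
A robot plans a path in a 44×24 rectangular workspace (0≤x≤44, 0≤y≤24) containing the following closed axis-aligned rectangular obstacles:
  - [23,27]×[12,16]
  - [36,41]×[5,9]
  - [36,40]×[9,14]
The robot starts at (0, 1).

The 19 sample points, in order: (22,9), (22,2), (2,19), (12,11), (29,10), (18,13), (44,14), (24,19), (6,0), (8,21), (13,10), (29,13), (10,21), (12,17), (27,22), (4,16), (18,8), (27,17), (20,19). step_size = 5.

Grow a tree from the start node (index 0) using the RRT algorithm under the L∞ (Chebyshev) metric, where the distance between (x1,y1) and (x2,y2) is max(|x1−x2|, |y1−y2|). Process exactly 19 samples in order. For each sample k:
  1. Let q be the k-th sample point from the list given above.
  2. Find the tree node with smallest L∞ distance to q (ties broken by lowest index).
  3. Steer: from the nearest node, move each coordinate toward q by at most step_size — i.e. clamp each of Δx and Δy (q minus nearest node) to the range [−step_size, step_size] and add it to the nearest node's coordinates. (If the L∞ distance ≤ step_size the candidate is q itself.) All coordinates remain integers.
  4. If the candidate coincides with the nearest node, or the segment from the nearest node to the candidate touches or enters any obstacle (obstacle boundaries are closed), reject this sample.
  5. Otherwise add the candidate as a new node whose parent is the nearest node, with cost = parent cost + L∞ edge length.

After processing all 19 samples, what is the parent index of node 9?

1. q=(22,9) nearest=0 d=22 new=(5,6) → add node 1 parent=0 cost=5
2. q=(22,2) nearest=1 d=17 new=(10,2) → add node 2 parent=1 cost=10
3. q=(2,19) nearest=1 d=13 new=(2,11) → add node 3 parent=1 cost=10
4. q=(12,11) nearest=1 d=7 new=(10,11) → add node 4 parent=1 cost=10
5. q=(29,10) nearest=2 d=19 new=(15,7) → add node 5 parent=2 cost=15
6. q=(18,13) nearest=5 d=6 new=(18,12) → add node 6 parent=5 cost=20
7. q=(44,14) nearest=6 d=26 new=(23,14) → blocked by [23,27]×[12,16], reject
8. q=(24,19) nearest=6 d=7 new=(23,17) → add node 7 parent=6 cost=25
9. q=(6,0) nearest=2 d=4 new=(6,0) → add node 8 parent=2 cost=14
10. q=(8,21) nearest=3 d=10 new=(7,16) → add node 9 parent=3 cost=15
11. q=(13,10) nearest=4 d=3 new=(13,10) → add node 10 parent=4 cost=13
12. q=(29,13) nearest=7 d=6 new=(28,13) → blocked by [23,27]×[12,16], reject
13. q=(10,21) nearest=9 d=5 new=(10,21) → add node 11 parent=9 cost=20
14. q=(12,17) nearest=11 d=4 new=(12,17) → add node 12 parent=11 cost=24
15. q=(27,22) nearest=7 d=5 new=(27,22) → add node 13 parent=7 cost=30
16. q=(4,16) nearest=9 d=3 new=(4,16) → add node 14 parent=9 cost=18
17. q=(18,8) nearest=5 d=3 new=(18,8) → add node 15 parent=5 cost=18
18. q=(27,17) nearest=7 d=4 new=(27,17) → add node 16 parent=7 cost=29
19. q=(20,19) nearest=7 d=3 new=(20,19) → add node 17 parent=7 cost=28

Parent of node 9: 3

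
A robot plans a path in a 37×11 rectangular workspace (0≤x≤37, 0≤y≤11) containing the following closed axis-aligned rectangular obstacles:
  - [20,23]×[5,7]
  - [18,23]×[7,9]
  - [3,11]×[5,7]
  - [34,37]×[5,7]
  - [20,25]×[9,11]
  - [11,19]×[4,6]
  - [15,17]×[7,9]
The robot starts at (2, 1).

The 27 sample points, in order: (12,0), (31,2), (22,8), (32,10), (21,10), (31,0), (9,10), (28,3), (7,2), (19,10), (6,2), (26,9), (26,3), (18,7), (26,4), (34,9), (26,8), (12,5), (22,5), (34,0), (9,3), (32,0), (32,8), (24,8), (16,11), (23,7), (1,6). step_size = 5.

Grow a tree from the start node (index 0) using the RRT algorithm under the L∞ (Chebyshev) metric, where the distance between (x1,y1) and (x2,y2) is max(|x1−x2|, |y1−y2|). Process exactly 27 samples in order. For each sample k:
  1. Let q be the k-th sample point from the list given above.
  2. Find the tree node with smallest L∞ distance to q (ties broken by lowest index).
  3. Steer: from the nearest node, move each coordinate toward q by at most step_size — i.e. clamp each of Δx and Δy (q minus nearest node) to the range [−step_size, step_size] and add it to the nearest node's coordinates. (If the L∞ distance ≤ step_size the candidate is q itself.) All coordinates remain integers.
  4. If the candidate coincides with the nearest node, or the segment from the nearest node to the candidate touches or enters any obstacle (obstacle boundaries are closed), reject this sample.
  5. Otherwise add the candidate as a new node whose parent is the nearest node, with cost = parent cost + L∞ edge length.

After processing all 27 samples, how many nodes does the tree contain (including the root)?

1. q=(12,0) nearest=0 d=10 new=(7,0) → add node 1 parent=0 cost=5
2. q=(31,2) nearest=1 d=24 new=(12,2) → add node 2 parent=1 cost=10
3. q=(22,8) nearest=2 d=10 new=(17,7) → blocked by [11,19]×[4,6], reject
4. q=(32,10) nearest=2 d=20 new=(17,7) → blocked by [11,19]×[4,6], reject
5. q=(21,10) nearest=2 d=9 new=(17,7) → blocked by [11,19]×[4,6], reject
6. q=(31,0) nearest=2 d=19 new=(17,0) → add node 3 parent=2 cost=15
7. q=(9,10) nearest=2 d=8 new=(9,7) → blocked by [3,11]×[5,7], reject
8. q=(28,3) nearest=3 d=11 new=(22,3) → add node 4 parent=3 cost=20
9. q=(7,2) nearest=1 d=2 new=(7,2) → add node 5 parent=1 cost=7
10. q=(19,10) nearest=4 d=7 new=(19,8) → blocked by [20,23]×[5,7], reject
11. q=(6,2) nearest=5 d=1 new=(6,2) → add node 6 parent=5 cost=8
12. q=(26,9) nearest=4 d=6 new=(26,8) → add node 7 parent=4 cost=25
13. q=(26,3) nearest=4 d=4 new=(26,3) → add node 8 parent=4 cost=24
14. q=(18,7) nearest=4 d=4 new=(18,7) → blocked by [20,23]×[5,7], reject
15. q=(26,4) nearest=8 d=1 new=(26,4) → add node 9 parent=8 cost=25
16. q=(34,9) nearest=7 d=8 new=(31,9) → add node 10 parent=7 cost=30
17. q=(26,8) nearest=7 d=0 → coincident, reject
18. q=(12,5) nearest=2 d=3 new=(12,5) → blocked by [11,19]×[4,6], reject
19. q=(22,5) nearest=4 d=2 new=(22,5) → blocked by [20,23]×[5,7], reject
20. q=(34,0) nearest=7 d=8 new=(31,3) → add node 11 parent=7 cost=30
21. q=(9,3) nearest=5 d=2 new=(9,3) → add node 12 parent=5 cost=9
22. q=(32,0) nearest=11 d=3 new=(32,0) → add node 13 parent=11 cost=33
23. q=(32,8) nearest=10 d=1 new=(32,8) → add node 14 parent=10 cost=31
24. q=(24,8) nearest=7 d=2 new=(24,8) → add node 15 parent=7 cost=27
25. q=(16,11) nearest=4 d=8 new=(17,8) → blocked by [20,23]×[5,7], reject
26. q=(23,7) nearest=15 d=1 new=(23,7) → blocked by [20,23]×[5,7], reject
27. q=(1,6) nearest=0 d=5 new=(1,6) → add node 16 parent=0 cost=5

Node count: 17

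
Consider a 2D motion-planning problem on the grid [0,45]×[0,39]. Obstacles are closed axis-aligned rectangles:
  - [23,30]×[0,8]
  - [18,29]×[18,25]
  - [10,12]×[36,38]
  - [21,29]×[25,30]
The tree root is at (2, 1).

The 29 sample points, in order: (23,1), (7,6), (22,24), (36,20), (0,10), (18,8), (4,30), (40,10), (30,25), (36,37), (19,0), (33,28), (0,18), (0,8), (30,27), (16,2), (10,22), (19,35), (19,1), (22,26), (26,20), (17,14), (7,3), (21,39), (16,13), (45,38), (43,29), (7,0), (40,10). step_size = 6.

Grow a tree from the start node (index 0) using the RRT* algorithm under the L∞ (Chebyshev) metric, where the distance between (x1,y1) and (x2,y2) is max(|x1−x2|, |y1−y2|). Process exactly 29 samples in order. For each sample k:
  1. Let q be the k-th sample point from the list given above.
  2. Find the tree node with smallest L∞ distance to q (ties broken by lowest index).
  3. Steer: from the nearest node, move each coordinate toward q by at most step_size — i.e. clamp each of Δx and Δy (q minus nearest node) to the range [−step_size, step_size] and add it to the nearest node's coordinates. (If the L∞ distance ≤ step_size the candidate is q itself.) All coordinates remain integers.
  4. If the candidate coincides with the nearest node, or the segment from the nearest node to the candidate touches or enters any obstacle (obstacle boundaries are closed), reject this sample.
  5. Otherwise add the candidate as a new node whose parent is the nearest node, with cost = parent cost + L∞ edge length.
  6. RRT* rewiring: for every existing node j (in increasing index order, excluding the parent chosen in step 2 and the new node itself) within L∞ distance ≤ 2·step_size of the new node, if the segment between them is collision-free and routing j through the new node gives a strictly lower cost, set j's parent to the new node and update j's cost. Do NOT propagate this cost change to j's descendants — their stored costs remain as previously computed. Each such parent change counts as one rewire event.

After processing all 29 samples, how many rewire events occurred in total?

1. q=(23,1) nearest=0 d=21 new=(8,1) → add node 1 parent=0 cost=6
2. q=(7,6) nearest=0 d=5 new=(7,6) → add node 2 parent=0 cost=5
3. q=(22,24) nearest=2 d=18 new=(13,12) → add node 3 parent=2 cost=11
4. q=(36,20) nearest=3 d=23 new=(19,18) → blocked by [18,29]×[18,25], reject
5. q=(0,10) nearest=2 d=7 new=(1,10) → add node 4 parent=2 cost=11
6. q=(18,8) nearest=3 d=5 new=(18,8) → add node 5 parent=3 cost=16
7. q=(4,30) nearest=3 d=18 new=(7,18) → add node 6 parent=3 cost=17
8. q=(40,10) nearest=5 d=22 new=(24,10) → add node 7 parent=5 cost=22
9. q=(30,25) nearest=7 d=15 new=(30,16) → add node 8 parent=7 cost=28
10. q=(36,37) nearest=8 d=21 new=(36,22) → add node 9 parent=8 cost=34
11. q=(19,0) nearest=5 d=8 new=(19,2) → add node 10 parent=5 cost=22
12. q=(33,28) nearest=9 d=6 new=(33,28) → add node 11 parent=9 cost=40
13. q=(0,18) nearest=6 d=7 new=(1,18) → add node 12 parent=6 cost=23
14. q=(0,8) nearest=4 d=2 new=(0,8) → add node 13 parent=4 cost=13
15. q=(30,27) nearest=11 d=3 new=(30,27) → add node 14 parent=11 cost=43
16. q=(16,2) nearest=10 d=3 new=(16,2) → add node 15 parent=10 cost=25
17. q=(10,22) nearest=6 d=4 new=(10,22) → add node 16 parent=6 cost=21
18. q=(19,35) nearest=14 d=11 new=(24,33) → blocked by [21,29]×[25,30], reject
19. q=(19,1) nearest=10 d=1 new=(19,1) → add node 17 parent=10 cost=23
20. q=(22,26) nearest=14 d=8 new=(24,26) → blocked by [21,29]×[25,30], reject
21. q=(26,20) nearest=8 d=4 new=(26,20) → blocked by [18,29]×[18,25], reject
22. q=(17,14) nearest=3 d=4 new=(17,14) → add node 18 parent=3 cost=15
23. q=(7,3) nearest=1 d=2 new=(7,3) → add node 19 parent=1 cost=8; rewire 10→19 (20<22); rewire 15→19 (17<25); rewire 17→19 (20<23)
24. q=(21,39) nearest=11 d=12 new=(27,34) → add node 20 parent=11 cost=46
25. q=(16,13) nearest=18 d=1 new=(16,13) → add node 21 parent=18 cost=16
26. q=(45,38) nearest=11 d=12 new=(39,34) → add node 22 parent=11 cost=46
27. q=(43,29) nearest=22 d=5 new=(43,29) → add node 23 parent=22 cost=51
28. q=(7,0) nearest=1 d=1 new=(7,0) → add node 24 parent=1 cost=7; rewire 10→24 (19<20); rewire 15→24 (16<17); rewire 17→24 (19<20)
29. q=(40,10) nearest=8 d=10 new=(36,10) → add node 25 parent=8 cost=34

Rewire events: 6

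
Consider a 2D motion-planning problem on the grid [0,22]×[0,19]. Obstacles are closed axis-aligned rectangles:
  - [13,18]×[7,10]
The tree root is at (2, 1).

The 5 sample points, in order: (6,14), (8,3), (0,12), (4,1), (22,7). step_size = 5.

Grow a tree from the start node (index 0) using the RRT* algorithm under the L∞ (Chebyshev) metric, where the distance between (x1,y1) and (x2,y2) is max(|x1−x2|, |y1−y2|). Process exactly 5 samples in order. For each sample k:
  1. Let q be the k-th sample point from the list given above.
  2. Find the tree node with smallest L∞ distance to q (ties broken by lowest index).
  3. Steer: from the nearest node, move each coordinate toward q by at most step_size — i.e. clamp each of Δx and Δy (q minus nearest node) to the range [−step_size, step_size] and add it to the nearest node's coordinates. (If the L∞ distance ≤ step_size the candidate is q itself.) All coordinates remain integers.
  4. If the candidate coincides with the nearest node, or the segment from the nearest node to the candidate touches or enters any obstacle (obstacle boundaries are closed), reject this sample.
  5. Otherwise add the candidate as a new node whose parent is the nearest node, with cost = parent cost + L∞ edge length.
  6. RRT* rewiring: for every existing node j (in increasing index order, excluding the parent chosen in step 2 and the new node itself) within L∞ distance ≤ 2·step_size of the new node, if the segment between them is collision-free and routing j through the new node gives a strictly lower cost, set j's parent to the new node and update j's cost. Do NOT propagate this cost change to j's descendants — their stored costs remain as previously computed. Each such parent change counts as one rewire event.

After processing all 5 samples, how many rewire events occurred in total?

1. q=(6,14) nearest=0 d=13 new=(6,6) → add node 1 parent=0 cost=5
2. q=(8,3) nearest=1 d=3 new=(8,3) → add node 2 parent=1 cost=8
3. q=(0,12) nearest=1 d=6 new=(1,11) → add node 3 parent=1 cost=10
4. q=(4,1) nearest=0 d=2 new=(4,1) → add node 4 parent=0 cost=2; rewire 2→4 (6<8)
5. q=(22,7) nearest=2 d=14 new=(13,7) → blocked by [13,18]×[7,10], reject

Rewire events: 1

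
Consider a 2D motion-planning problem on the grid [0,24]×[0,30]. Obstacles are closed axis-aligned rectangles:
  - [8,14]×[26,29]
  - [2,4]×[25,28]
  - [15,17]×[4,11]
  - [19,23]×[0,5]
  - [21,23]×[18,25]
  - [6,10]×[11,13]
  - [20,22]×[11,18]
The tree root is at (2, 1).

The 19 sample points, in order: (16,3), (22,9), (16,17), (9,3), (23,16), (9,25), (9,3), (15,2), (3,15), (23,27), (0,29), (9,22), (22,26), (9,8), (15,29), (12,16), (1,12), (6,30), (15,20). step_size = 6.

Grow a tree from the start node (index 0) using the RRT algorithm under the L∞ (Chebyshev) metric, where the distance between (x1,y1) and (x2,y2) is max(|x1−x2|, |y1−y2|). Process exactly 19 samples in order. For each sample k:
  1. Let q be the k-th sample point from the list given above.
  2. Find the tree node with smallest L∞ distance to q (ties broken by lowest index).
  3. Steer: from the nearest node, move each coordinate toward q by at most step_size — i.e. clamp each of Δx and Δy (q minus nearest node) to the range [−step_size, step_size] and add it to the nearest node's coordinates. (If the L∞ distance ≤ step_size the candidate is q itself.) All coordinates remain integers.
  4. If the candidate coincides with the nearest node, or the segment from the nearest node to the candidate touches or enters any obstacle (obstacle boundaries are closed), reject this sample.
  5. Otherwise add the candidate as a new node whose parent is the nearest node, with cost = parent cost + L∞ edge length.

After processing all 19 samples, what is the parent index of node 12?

1. q=(16,3) nearest=0 d=14 new=(8,3) → add node 1 parent=0 cost=6
2. q=(22,9) nearest=1 d=14 new=(14,9) → add node 2 parent=1 cost=12
3. q=(16,17) nearest=2 d=8 new=(16,15) → add node 3 parent=2 cost=18
4. q=(9,3) nearest=1 d=1 new=(9,3) → add node 4 parent=1 cost=7
5. q=(23,16) nearest=3 d=7 new=(22,16) → blocked by [20,22]×[11,18], reject
6. q=(9,25) nearest=3 d=10 new=(10,21) → add node 5 parent=3 cost=24
7. q=(9,3) nearest=4 d=0 → coincident, reject
8. q=(15,2) nearest=4 d=6 new=(15,2) → add node 6 parent=4 cost=13
9. q=(3,15) nearest=5 d=7 new=(4,15) → add node 7 parent=5 cost=30
10. q=(23,27) nearest=3 d=12 new=(22,21) → blocked by [21,23]×[18,25], reject
11. q=(0,29) nearest=5 d=10 new=(4,27) → blocked by [2,4]×[25,28], reject
12. q=(9,22) nearest=5 d=1 new=(9,22) → add node 8 parent=5 cost=25
13. q=(22,26) nearest=3 d=11 new=(22,21) → blocked by [21,23]×[18,25], reject
14. q=(9,8) nearest=1 d=5 new=(9,8) → add node 9 parent=1 cost=11
15. q=(15,29) nearest=8 d=7 new=(15,28) → blocked by [8,14]×[26,29], reject
16. q=(12,16) nearest=3 d=4 new=(12,16) → add node 10 parent=3 cost=22
17. q=(1,12) nearest=7 d=3 new=(1,12) → add node 11 parent=7 cost=33
18. q=(6,30) nearest=8 d=8 new=(6,28) → add node 12 parent=8 cost=31
19. q=(15,20) nearest=10 d=4 new=(15,20) → add node 13 parent=10 cost=26

Parent of node 12: 8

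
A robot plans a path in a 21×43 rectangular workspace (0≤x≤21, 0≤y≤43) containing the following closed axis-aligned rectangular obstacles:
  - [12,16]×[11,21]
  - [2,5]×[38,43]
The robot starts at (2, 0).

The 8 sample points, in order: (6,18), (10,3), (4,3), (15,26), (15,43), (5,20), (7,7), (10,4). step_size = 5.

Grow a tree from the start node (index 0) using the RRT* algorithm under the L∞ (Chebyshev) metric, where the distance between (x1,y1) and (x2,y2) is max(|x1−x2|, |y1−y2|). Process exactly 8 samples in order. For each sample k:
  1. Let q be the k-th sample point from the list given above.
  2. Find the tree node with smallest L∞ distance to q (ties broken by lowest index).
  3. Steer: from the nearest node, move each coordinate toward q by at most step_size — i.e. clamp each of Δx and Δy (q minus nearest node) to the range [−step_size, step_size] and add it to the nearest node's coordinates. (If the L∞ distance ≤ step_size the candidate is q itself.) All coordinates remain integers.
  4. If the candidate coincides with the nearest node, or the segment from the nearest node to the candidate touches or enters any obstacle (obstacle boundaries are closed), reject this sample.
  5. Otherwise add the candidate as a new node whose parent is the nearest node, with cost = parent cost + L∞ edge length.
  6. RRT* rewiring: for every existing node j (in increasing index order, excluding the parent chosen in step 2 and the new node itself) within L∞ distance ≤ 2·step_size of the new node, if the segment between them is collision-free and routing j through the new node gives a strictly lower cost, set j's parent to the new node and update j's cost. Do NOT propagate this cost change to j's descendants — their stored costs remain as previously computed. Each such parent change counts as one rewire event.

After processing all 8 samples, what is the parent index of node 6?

Parent of node 6: 1

1. q=(6,18) nearest=0 d=18 new=(6,5) → add node 1 parent=0 cost=5
2. q=(10,3) nearest=1 d=4 new=(10,3) → add node 2 parent=1 cost=9
3. q=(4,3) nearest=1 d=2 new=(4,3) → add node 3 parent=1 cost=7
4. q=(15,26) nearest=1 d=21 new=(11,10) → add node 4 parent=1 cost=10
5. q=(15,43) nearest=4 d=33 new=(15,15) → blocked by [12,16]×[11,21], reject
6. q=(5,20) nearest=4 d=10 new=(6,15) → add node 5 parent=4 cost=15
7. q=(7,7) nearest=1 d=2 new=(7,7) → add node 6 parent=1 cost=7
8. q=(10,4) nearest=2 d=1 new=(10,4) → add node 7 parent=2 cost=10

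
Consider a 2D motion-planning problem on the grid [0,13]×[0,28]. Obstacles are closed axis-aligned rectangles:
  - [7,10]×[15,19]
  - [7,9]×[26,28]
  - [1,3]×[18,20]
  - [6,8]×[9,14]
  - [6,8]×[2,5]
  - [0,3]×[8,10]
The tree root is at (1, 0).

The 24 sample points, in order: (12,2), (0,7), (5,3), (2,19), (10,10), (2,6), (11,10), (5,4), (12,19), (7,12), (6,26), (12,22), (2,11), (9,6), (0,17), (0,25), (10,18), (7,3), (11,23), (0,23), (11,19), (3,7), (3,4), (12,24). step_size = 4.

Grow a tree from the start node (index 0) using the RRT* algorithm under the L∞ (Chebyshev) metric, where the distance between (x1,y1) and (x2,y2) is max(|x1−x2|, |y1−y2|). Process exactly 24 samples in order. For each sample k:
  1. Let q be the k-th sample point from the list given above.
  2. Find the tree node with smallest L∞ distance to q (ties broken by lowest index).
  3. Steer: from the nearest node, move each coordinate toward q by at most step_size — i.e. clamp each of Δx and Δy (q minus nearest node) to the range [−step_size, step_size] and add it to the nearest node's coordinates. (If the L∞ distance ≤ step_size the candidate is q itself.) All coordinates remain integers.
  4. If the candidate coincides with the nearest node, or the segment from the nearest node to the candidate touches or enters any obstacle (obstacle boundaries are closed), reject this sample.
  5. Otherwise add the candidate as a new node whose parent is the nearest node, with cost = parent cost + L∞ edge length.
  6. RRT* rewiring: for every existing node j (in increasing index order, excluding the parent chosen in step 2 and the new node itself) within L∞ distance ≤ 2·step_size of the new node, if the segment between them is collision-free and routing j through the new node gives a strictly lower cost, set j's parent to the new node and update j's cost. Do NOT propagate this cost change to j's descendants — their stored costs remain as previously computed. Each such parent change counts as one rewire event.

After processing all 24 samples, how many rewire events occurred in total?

Rewire events: 2

1. q=(12,2) nearest=0 d=11 new=(5,2) → add node 1 parent=0 cost=4
2. q=(0,7) nearest=1 d=5 new=(1,6) → add node 2 parent=1 cost=8
3. q=(5,3) nearest=1 d=1 new=(5,3) → add node 3 parent=1 cost=5
4. q=(2,19) nearest=2 d=13 new=(2,10) → blocked by [0,3]×[8,10], reject
5. q=(10,10) nearest=3 d=7 new=(9,7) → blocked by [6,8]×[2,5], reject
6. q=(2,6) nearest=2 d=1 new=(2,6) → add node 4 parent=2 cost=9
7. q=(11,10) nearest=3 d=7 new=(9,7) → blocked by [6,8]×[2,5], reject
8. q=(5,4) nearest=3 d=1 new=(5,4) → add node 5 parent=3 cost=6
9. q=(12,19) nearest=2 d=13 new=(5,10) → blocked by [0,3]×[8,10], reject
10. q=(7,12) nearest=2 d=6 new=(5,10) → blocked by [0,3]×[8,10], reject
11. q=(6,26) nearest=2 d=20 new=(5,10) → blocked by [0,3]×[8,10], reject
12. q=(12,22) nearest=2 d=16 new=(5,10) → blocked by [0,3]×[8,10], reject
13. q=(2,11) nearest=2 d=5 new=(2,10) → blocked by [0,3]×[8,10], reject
14. q=(9,6) nearest=1 d=4 new=(9,6) → blocked by [6,8]×[2,5], reject
15. q=(0,17) nearest=2 d=11 new=(0,10) → blocked by [0,3]×[8,10], reject
16. q=(0,25) nearest=2 d=19 new=(0,10) → blocked by [0,3]×[8,10], reject
17. q=(10,18) nearest=2 d=12 new=(5,10) → blocked by [0,3]×[8,10], reject
18. q=(7,3) nearest=1 d=2 new=(7,3) → blocked by [6,8]×[2,5], reject
19. q=(11,23) nearest=2 d=17 new=(5,10) → blocked by [0,3]×[8,10], reject
20. q=(0,23) nearest=2 d=17 new=(0,10) → blocked by [0,3]×[8,10], reject
21. q=(11,19) nearest=2 d=13 new=(5,10) → blocked by [0,3]×[8,10], reject
22. q=(3,7) nearest=4 d=1 new=(3,7) → add node 6 parent=4 cost=10
23. q=(3,4) nearest=1 d=2 new=(3,4) → add node 7 parent=1 cost=6; rewire 4→7 (8<9); rewire 6→7 (9<10)
24. q=(12,24) nearest=6 d=17 new=(7,11) → blocked by [6,8]×[9,14], reject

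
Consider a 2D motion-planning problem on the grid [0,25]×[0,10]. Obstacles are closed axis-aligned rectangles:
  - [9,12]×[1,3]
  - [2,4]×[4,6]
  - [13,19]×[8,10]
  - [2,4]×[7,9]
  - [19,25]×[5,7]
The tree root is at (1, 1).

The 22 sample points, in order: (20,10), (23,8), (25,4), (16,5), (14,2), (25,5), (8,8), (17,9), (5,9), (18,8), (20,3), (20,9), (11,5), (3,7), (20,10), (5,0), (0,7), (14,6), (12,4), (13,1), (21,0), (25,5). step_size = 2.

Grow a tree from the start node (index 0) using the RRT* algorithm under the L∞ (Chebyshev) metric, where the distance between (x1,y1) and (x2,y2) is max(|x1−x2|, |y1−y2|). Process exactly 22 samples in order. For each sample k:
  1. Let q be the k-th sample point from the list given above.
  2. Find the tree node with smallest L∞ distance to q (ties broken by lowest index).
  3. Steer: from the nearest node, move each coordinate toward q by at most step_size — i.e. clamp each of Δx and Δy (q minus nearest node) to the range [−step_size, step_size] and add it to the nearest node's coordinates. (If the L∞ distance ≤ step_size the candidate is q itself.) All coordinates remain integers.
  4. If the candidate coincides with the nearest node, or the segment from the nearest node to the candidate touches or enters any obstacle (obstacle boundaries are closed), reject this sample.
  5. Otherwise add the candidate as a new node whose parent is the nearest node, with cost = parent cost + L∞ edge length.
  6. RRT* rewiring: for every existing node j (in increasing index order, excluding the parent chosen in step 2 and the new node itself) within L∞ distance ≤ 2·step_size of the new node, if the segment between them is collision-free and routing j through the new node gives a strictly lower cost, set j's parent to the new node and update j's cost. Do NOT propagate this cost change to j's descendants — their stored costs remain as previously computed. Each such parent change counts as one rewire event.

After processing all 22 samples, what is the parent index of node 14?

1. q=(20,10) nearest=0 d=19 new=(3,3) → add node 1 parent=0 cost=2
2. q=(23,8) nearest=1 d=20 new=(5,5) → blocked by [2,4]×[4,6], reject
3. q=(25,4) nearest=1 d=22 new=(5,4) → add node 2 parent=1 cost=4
4. q=(16,5) nearest=2 d=11 new=(7,5) → add node 3 parent=2 cost=6
5. q=(14,2) nearest=3 d=7 new=(9,3) → blocked by [9,12]×[1,3], reject
6. q=(25,5) nearest=3 d=18 new=(9,5) → add node 4 parent=3 cost=8
7. q=(8,8) nearest=3 d=3 new=(8,7) → add node 5 parent=3 cost=8
8. q=(17,9) nearest=4 d=8 new=(11,7) → add node 6 parent=4 cost=10
9. q=(5,9) nearest=5 d=3 new=(6,9) → add node 7 parent=5 cost=10
10. q=(18,8) nearest=6 d=7 new=(13,8) → blocked by [13,19]×[8,10], reject
11. q=(20,3) nearest=6 d=9 new=(13,5) → add node 8 parent=6 cost=12
12. q=(20,9) nearest=8 d=7 new=(15,7) → add node 9 parent=8 cost=14
13. q=(11,5) nearest=4 d=2 new=(11,5) → add node 10 parent=4 cost=10
14. q=(3,7) nearest=2 d=3 new=(3,6) → blocked by [2,4]×[4,6], reject
15. q=(20,10) nearest=9 d=5 new=(17,9) → blocked by [13,19]×[8,10], reject
16. q=(5,0) nearest=1 d=3 new=(5,1) → add node 11 parent=1 cost=4
17. q=(0,7) nearest=1 d=4 new=(1,5) → blocked by [2,4]×[4,6], reject
18. q=(14,6) nearest=8 d=1 new=(14,6) → add node 12 parent=8 cost=13
19. q=(12,4) nearest=8 d=1 new=(12,4) → add node 13 parent=8 cost=13
20. q=(13,1) nearest=13 d=3 new=(13,2) → add node 14 parent=13 cost=15
21. q=(21,0) nearest=9 d=7 new=(17,5) → add node 15 parent=9 cost=16
22. q=(25,5) nearest=15 d=8 new=(19,5) → blocked by [19,25]×[5,7], reject

Parent of node 14: 13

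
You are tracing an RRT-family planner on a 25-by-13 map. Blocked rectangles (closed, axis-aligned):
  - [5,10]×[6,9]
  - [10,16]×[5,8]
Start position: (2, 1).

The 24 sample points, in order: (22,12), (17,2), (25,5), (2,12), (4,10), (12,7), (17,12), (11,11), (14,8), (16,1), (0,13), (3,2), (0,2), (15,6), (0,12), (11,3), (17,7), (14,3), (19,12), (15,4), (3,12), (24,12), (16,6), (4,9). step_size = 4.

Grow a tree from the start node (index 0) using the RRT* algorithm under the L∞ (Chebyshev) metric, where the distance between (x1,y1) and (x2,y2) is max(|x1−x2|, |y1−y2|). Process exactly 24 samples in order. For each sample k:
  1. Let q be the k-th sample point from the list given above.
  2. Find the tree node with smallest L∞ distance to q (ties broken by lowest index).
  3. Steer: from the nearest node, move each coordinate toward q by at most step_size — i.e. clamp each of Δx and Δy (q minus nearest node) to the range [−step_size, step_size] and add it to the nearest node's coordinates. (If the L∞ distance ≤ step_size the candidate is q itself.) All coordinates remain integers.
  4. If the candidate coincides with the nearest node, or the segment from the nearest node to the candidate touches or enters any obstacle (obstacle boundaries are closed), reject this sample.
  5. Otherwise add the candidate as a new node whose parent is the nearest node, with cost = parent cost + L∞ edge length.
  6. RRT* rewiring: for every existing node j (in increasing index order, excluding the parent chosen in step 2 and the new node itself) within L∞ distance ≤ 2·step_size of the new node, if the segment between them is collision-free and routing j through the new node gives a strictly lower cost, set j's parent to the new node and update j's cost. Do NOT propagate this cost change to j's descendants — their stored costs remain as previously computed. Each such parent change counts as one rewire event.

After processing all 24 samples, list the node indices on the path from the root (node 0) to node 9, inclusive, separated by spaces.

1. q=(22,12) nearest=0 d=20 new=(6,5) → add node 1 parent=0 cost=4
2. q=(17,2) nearest=1 d=11 new=(10,2) → add node 2 parent=1 cost=8
3. q=(25,5) nearest=2 d=15 new=(14,5) → blocked by [10,16]×[5,8], reject
4. q=(2,12) nearest=1 d=7 new=(2,9) → blocked by [5,10]×[6,9], reject
5. q=(4,10) nearest=1 d=5 new=(4,9) → blocked by [5,10]×[6,9], reject
6. q=(12,7) nearest=2 d=5 new=(12,6) → blocked by [10,16]×[5,8], reject
7. q=(17,12) nearest=2 d=10 new=(14,6) → blocked by [10,16]×[5,8], reject
8. q=(11,11) nearest=1 d=6 new=(10,9) → blocked by [5,10]×[6,9], reject
9. q=(14,8) nearest=2 d=6 new=(14,6) → blocked by [10,16]×[5,8], reject
10. q=(16,1) nearest=2 d=6 new=(14,1) → add node 3 parent=2 cost=12
11. q=(0,13) nearest=1 d=8 new=(2,9) → blocked by [5,10]×[6,9], reject
12. q=(3,2) nearest=0 d=1 new=(3,2) → add node 4 parent=0 cost=1
13. q=(0,2) nearest=0 d=2 new=(0,2) → add node 5 parent=0 cost=2
14. q=(15,6) nearest=2 d=5 new=(14,6) → blocked by [10,16]×[5,8], reject
15. q=(0,12) nearest=1 d=7 new=(2,9) → blocked by [5,10]×[6,9], reject
16. q=(11,3) nearest=2 d=1 new=(11,3) → add node 6 parent=2 cost=9
17. q=(17,7) nearest=3 d=6 new=(17,5) → add node 7 parent=3 cost=16
18. q=(14,3) nearest=3 d=2 new=(14,3) → add node 8 parent=3 cost=14
19. q=(19,12) nearest=7 d=7 new=(19,9) → add node 9 parent=7 cost=20
20. q=(15,4) nearest=8 d=1 new=(15,4) → add node 10 parent=8 cost=15
21. q=(3,12) nearest=1 d=7 new=(3,9) → blocked by [5,10]×[6,9], reject
22. q=(24,12) nearest=9 d=5 new=(23,12) → add node 11 parent=9 cost=24
23. q=(16,6) nearest=7 d=1 new=(16,6) → blocked by [10,16]×[5,8], reject
24. q=(4,9) nearest=1 d=4 new=(4,9) → blocked by [5,10]×[6,9], reject

Path: 0 1 2 3 7 9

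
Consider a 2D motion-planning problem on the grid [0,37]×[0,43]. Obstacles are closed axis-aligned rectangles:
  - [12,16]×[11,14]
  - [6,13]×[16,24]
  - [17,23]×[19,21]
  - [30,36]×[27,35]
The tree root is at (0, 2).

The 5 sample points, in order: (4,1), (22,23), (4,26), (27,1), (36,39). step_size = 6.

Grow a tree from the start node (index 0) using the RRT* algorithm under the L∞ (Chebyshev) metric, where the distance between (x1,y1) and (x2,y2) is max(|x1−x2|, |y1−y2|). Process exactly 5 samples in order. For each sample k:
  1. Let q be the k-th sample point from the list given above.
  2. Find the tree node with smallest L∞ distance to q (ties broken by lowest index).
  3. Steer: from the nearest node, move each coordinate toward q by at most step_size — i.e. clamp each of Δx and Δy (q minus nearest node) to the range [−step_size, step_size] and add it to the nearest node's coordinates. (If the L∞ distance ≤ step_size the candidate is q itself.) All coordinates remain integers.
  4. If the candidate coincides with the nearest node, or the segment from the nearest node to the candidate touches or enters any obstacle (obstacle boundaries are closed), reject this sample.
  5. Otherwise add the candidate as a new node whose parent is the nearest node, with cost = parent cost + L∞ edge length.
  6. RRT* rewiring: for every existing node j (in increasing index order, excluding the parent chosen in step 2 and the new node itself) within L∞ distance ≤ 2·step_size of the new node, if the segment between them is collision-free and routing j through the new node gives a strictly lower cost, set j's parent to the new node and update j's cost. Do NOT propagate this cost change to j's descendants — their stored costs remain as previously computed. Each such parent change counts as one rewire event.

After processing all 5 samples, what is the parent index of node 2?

1. q=(4,1) nearest=0 d=4 new=(4,1) → add node 1 parent=0 cost=4
2. q=(22,23) nearest=0 d=22 new=(6,8) → add node 2 parent=0 cost=6
3. q=(4,26) nearest=2 d=18 new=(4,14) → add node 3 parent=2 cost=12
4. q=(27,1) nearest=2 d=21 new=(12,2) → add node 4 parent=2 cost=12
5. q=(36,39) nearest=2 d=31 new=(12,14) → blocked by [12,16]×[11,14], reject

Parent of node 2: 0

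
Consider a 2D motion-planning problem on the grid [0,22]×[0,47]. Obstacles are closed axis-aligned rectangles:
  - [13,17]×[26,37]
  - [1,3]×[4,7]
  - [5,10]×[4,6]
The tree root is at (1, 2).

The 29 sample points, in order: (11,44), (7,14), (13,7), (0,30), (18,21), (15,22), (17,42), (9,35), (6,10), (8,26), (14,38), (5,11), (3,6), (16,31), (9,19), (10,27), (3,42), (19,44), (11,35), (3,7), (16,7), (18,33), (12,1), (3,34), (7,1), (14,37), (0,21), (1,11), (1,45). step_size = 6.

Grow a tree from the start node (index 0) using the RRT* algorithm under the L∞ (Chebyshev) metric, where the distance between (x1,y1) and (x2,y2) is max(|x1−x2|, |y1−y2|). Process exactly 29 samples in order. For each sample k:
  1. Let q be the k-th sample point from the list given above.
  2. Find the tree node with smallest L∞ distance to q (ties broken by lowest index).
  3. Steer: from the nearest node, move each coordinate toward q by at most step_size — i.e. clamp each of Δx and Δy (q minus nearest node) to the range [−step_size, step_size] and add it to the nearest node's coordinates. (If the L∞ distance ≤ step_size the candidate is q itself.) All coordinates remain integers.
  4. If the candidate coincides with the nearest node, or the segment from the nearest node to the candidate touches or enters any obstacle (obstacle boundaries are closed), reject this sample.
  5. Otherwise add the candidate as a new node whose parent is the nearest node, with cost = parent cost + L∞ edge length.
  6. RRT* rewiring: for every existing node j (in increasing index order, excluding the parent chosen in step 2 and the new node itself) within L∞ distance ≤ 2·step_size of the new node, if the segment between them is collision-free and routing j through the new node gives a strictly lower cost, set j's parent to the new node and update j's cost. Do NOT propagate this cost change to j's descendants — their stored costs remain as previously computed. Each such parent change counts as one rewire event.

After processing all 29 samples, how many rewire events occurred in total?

1. q=(11,44) nearest=0 d=42 new=(7,8) → blocked by [1,3]×[4,7], reject
2. q=(7,14) nearest=0 d=12 new=(7,8) → blocked by [1,3]×[4,7], reject
3. q=(13,7) nearest=0 d=12 new=(7,7) → blocked by [5,10]×[4,6], reject
4. q=(0,30) nearest=0 d=28 new=(0,8) → add node 1 parent=0 cost=6
5. q=(18,21) nearest=1 d=18 new=(6,14) → add node 2 parent=1 cost=12
6. q=(15,22) nearest=2 d=9 new=(12,20) → add node 3 parent=2 cost=18
7. q=(17,42) nearest=3 d=22 new=(17,26) → blocked by [13,17]×[26,37], reject
8. q=(9,35) nearest=3 d=15 new=(9,26) → add node 4 parent=3 cost=24
9. q=(6,10) nearest=2 d=4 new=(6,10) → add node 5 parent=2 cost=16
10. q=(8,26) nearest=4 d=1 new=(8,26) → add node 6 parent=4 cost=25
11. q=(14,38) nearest=4 d=12 new=(14,32) → blocked by [13,17]×[26,37], reject
12. q=(5,11) nearest=5 d=1 new=(5,11) → add node 7 parent=5 cost=17
13. q=(3,6) nearest=1 d=3 new=(3,6) → blocked by [1,3]×[4,7], reject
14. q=(16,31) nearest=4 d=7 new=(15,31) → blocked by [13,17]×[26,37], reject
15. q=(9,19) nearest=3 d=3 new=(9,19) → add node 8 parent=3 cost=21
16. q=(10,27) nearest=4 d=1 new=(10,27) → add node 9 parent=4 cost=25
17. q=(3,42) nearest=9 d=15 new=(4,33) → add node 10 parent=9 cost=31
18. q=(19,44) nearest=10 d=15 new=(10,39) → add node 11 parent=10 cost=37
19. q=(11,35) nearest=11 d=4 new=(11,35) → add node 12 parent=11 cost=41
20. q=(3,7) nearest=1 d=3 new=(3,7) → blocked by [1,3]×[4,7], reject
21. q=(16,7) nearest=2 d=10 new=(12,8) → add node 13 parent=2 cost=18
22. q=(18,33) nearest=12 d=7 new=(17,33) → blocked by [13,17]×[26,37], reject
23. q=(12,1) nearest=13 d=7 new=(12,2) → add node 14 parent=13 cost=24
24. q=(3,34) nearest=10 d=1 new=(3,34) → add node 15 parent=10 cost=32; rewire 12→15 (40<41)
25. q=(7,1) nearest=14 d=5 new=(7,1) → add node 16 parent=14 cost=29
26. q=(14,37) nearest=12 d=3 new=(14,37) → blocked by [13,17]×[26,37], reject
27. q=(0,21) nearest=2 d=7 new=(0,20) → add node 17 parent=2 cost=18
28. q=(1,11) nearest=1 d=3 new=(1,11) → add node 18 parent=1 cost=9; rewire 5→18 (14<16); rewire 7→18 (13<17); rewire 8→18 (17<21)
29. q=(1,45) nearest=11 d=9 new=(4,45) → add node 19 parent=11 cost=43

Rewire events: 4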